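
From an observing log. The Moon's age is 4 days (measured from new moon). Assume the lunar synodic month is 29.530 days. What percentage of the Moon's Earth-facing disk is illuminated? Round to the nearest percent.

17%

Phase angle: θ = 360°·(4 d)/(29.530 d) = 48.8°.
cos 48.8° = 0.659, so f = (1 − 0.659)/2 = 0.170, so 17%.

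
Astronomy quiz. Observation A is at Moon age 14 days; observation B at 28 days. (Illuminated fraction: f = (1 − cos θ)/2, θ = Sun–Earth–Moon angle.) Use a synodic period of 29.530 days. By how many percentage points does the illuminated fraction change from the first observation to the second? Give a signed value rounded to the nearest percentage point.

-97 pp

θ₁ = 360° × 14/29.530 = 170.7°, f₁ = (1 − cos θ₁)/2 = 0.993.
θ₂ = 360° × 28/29.530 = 341.3°, f₂ = (1 − cos θ₂)/2 = 0.026.
Change = f₂ − f₁ = -0.967 → -97 percentage points.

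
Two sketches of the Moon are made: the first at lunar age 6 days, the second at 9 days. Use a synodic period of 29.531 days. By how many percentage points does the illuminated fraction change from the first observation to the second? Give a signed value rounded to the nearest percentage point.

First observation: θ = 360°·6/29.531 = 73.1°, so f = 0.355.
Second observation: θ = 109.7°, f = 0.669.
Δf = 0.669 − 0.355 = +0.314, i.e. +31 pp.

+31 pp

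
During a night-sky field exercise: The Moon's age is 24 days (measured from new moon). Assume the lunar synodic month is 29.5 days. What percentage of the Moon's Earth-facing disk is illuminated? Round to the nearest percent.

Elongation θ = 360° × 24/29.5 ≈ 292.9°.
With cos θ = 0.389, the lit fraction is (1 − 0.389)/2 ≈ 0.306, so 31%.

31%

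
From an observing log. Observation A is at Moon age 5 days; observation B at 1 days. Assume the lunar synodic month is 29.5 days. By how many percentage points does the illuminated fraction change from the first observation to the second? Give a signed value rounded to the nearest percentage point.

First observation: θ = 360°·5/29.5 = 61.0°, so f = 0.258.
Second observation: θ = 12.2°, f = 0.011.
Δf = 0.011 − 0.258 = -0.246, i.e. -25 pp.

-25 pp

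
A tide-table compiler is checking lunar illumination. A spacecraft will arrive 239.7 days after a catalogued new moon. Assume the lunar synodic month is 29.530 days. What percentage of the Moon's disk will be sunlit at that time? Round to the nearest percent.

13%

239.7 d spans 8 complete synodic months (8 × 29.530 = 236.24 d) plus 3.46 d.
Elongation θ = 360° × 3.46/29.530 ≈ 42.2°.
With cos θ = 0.741, the lit fraction is (1 − 0.741)/2 ≈ 0.129, so 13%.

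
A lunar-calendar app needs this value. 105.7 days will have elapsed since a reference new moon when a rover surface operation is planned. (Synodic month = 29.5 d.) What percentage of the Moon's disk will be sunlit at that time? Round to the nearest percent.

93%

105.7 d spans 3 complete synodic months (3 × 29.5 = 88.50 d) plus 17.20 d.
The Moon has covered 17.20/29.5 of its cycle, so θ ≈ 360° × 17.20/29.5 = 209.9°.
cos 209.9° = (-0.867), so f = (1 − (-0.867))/2 = 0.933, so 93%.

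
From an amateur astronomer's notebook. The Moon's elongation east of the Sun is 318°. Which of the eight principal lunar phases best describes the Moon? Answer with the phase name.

318° lies in the waning crescent sector of the 8-phase cycle.

waning crescent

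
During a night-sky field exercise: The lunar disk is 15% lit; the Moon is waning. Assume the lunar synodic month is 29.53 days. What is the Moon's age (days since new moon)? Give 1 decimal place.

From f = (1 − cos θ)/2: cos θ = 1 − 2×0.15 = 0.700; arccos → 45.6°.
Waning ⇒ past full, so θ = 360° − 45.6° = 314.4°.
At 360°/29.53 d per day, 314.4° corresponds to 25.79 days.

25.8 days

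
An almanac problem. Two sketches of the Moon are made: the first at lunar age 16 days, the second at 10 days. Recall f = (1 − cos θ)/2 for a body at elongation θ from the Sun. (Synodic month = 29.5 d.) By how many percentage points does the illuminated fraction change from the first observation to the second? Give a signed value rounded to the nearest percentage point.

θ₁ = 360° × 16/29.5 = 195.3°, f₁ = (1 − cos θ₁)/2 = 0.982.
θ₂ = 360° × 10/29.5 = 122.0°, f₂ = (1 − cos θ₂)/2 = 0.765.
Change = f₂ − f₁ = -0.217 → -22 percentage points.

-22 percentage points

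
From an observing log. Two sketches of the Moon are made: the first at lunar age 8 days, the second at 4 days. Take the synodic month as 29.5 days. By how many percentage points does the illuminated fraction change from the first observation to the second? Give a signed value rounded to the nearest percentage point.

-40 percentage points

θ₁ = 360° × 8/29.5 = 97.6°, f₁ = (1 − cos θ₁)/2 = 0.566.
θ₂ = 360° × 4/29.5 = 48.8°, f₂ = (1 − cos θ₂)/2 = 0.171.
Change = f₂ − f₁ = -0.396 → -40 percentage points.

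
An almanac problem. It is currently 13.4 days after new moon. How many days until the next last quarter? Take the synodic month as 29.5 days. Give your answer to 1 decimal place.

Last quarter is 0.75 of the way through the cycle: age 0.75 × 29.5 = 22.125 d.
So 8.725 days remain (22.125 − 13.4).

8.7 days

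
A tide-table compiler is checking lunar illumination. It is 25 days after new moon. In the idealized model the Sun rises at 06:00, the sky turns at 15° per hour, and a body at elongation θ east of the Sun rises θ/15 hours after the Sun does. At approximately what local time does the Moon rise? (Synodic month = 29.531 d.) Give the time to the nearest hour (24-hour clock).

The Moon has covered 25/29.531 of its cycle, so θ ≈ 360° × 25/29.531 = 304.8°.
The Moon trails the Sun by θ/15 = 304.8/15 ≈ 20.32 hours.
06:00 + 20.32 h ≈ 02:19 → 02:00 to the nearest hour.

02:00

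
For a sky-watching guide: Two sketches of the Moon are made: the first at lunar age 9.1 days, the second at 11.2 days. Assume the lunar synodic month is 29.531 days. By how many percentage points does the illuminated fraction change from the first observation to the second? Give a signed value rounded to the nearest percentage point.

First observation: θ = 360°·9.1/29.531 = 110.9°, so f = 0.679.
Second observation: θ = 136.5°, f = 0.863.
Δf = 0.863 − 0.679 = +0.184, i.e. +18 pp.

+18 percentage points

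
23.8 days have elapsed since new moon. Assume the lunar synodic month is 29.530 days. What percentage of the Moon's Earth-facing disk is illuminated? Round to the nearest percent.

33%

Phase angle: θ = 360°·(23.8 d)/(29.530 d) = 290.1°.
cos 290.1° = 0.344, so f = (1 − 0.344)/2 = 0.328, so 33%.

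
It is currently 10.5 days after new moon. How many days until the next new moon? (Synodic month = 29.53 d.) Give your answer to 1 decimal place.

19.0 days

One full lunation from the last new moon is 29.53 d; remaining = 29.53 − 10.5 = 19.030 d.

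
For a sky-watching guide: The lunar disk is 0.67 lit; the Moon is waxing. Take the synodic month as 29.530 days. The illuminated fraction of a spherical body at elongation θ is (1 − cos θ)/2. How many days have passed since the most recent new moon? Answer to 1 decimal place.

9.0 days

From f = (1 − cos θ)/2: cos θ = 1 − 2×0.67 = -0.340; arccos → 109.9°.
The Moon is waxing (0°–180°), so θ = 109.9° directly.
Age = 29.530 × 109.9°/360° ≈ 9.01 days.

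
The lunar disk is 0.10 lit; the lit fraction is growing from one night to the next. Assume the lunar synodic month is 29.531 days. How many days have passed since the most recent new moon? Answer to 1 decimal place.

Invert f = (1 − cos θ)/2 to get cos θ = 1 − 2(0.10) = 0.800, hence θ₀ = arccos 0.800 = 36.9°.
Before full moon the principal value applies: θ = 36.9°.
Age = 29.531 × 36.9°/360° ≈ 3.02 days.

3.0 days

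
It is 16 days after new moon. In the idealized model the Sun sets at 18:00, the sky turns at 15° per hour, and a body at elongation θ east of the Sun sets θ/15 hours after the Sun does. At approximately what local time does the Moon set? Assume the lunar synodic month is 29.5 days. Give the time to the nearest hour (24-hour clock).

Phase angle: θ = 360°·(16 d)/(29.5 d) = 195.3°.
At 15° of sky rotation per hour, 195.3° corresponds to a 13.02 h lag.
18:00 + 13.02 h ≈ 07:01 → 07:00 to the nearest hour.

07:00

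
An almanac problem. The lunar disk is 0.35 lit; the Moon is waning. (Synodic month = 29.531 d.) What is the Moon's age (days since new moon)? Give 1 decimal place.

Invert f = (1 − cos θ)/2 to get cos θ = 1 − 2(0.35) = 0.300, hence θ₀ = arccos 0.300 = 72.5°.
A waning Moon lies in 180°–360°, so θ = 360° − 72.5° = 287.5°.
That fraction of the synodic month is 287.5/360 × 29.531 d ≈ 23.58 d.

23.6 days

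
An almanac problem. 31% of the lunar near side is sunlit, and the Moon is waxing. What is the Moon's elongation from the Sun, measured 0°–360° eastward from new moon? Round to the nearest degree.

From f = (1 − cos θ)/2: cos θ = 1 − 2×0.31 = 0.380; arccos → 67.7°.
The Moon is waxing (0°–180°), so θ = 67.7° directly.

68°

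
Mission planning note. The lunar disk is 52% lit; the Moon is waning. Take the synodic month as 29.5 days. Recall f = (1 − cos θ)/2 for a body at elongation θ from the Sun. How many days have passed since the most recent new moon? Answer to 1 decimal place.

From f = (1 − cos θ)/2: cos θ = 1 − 2×0.52 = -0.040; arccos → 92.3°.
A waning Moon lies in 180°–360°, so θ = 360° − 92.3° = 267.7°.
Age = 29.5 × 267.7°/360° ≈ 21.94 days.

21.9 days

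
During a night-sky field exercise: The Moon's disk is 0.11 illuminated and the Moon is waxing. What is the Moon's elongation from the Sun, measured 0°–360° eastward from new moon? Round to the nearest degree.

39°

From f = (1 − cos θ)/2: cos θ = 1 − 2×0.11 = 0.780; arccos → 38.7°.
The Moon is waxing (0°–180°), so θ = 38.7° directly.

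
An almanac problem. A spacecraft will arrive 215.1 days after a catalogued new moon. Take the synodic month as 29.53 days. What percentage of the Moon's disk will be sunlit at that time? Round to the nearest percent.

61%

215.1/29.53 = 7.284 lunations, so 7 complete cycles and 8.39 d into the next.
The Moon has covered 8.39/29.53 of its cycle, so θ ≈ 360° × 8.39/29.53 = 102.3°.
Illuminated fraction = (1 − cos 102.3°)/2 = (1 − (-0.213))/2 ≈ 0.606, so 61%.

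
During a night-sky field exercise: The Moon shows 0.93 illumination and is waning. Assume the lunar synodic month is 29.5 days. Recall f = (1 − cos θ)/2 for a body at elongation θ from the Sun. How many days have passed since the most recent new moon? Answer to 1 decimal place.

17.3 days

Invert f = (1 − cos θ)/2 to get cos θ = 1 − 2(0.93) = -0.860, hence θ₀ = arccos -0.860 = 149.3°.
Waning ⇒ past full, so θ = 360° − 149.3° = 210.7°.
Age = 29.5 × 210.7°/360° ≈ 17.26 days.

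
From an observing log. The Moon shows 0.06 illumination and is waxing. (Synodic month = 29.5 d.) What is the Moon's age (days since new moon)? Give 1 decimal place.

2.3 days

cos θ = 1 − 2f = 0.880, giving a principal value of 28.4°.
Waxing ⇒ before full, so θ = 28.4°.
That fraction of the synodic month is 28.4/360 × 29.5 d ≈ 2.32 d.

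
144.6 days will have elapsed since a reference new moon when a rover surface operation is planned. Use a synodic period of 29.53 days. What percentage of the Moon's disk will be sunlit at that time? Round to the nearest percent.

144.6 d spans 4 complete synodic months (4 × 29.53 = 118.12 d) plus 26.48 d.
Phase angle: θ = 360°·(26.48 d)/(29.53 d) = 322.8°.
Illuminated fraction = (1 − cos 322.8°)/2 = (1 − 0.797)/2 ≈ 0.102, so 10%.

10%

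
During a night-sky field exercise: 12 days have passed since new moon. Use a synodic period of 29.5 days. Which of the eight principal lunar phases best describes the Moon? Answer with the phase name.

At 12/29.5 of the cycle, θ ≈ 146° — the waxing gibbous range.

waxing gibbous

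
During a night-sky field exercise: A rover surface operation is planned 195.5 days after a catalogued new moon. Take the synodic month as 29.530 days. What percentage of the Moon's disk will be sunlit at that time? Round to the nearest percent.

86%

195.5 d spans 6 complete synodic months (6 × 29.530 = 177.18 d) plus 18.32 d.
The Moon has covered 18.32/29.530 of its cycle, so θ ≈ 360° × 18.32/29.530 = 223.3°.
With cos θ = (-0.727), the lit fraction is (1 − (-0.727))/2 ≈ 0.864, so 86%.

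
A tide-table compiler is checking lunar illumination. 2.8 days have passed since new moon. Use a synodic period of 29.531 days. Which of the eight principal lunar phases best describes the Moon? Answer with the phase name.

waxing crescent

θ ≈ 360° × 2.8/29.531 = 34°, which falls in the waxing crescent sector.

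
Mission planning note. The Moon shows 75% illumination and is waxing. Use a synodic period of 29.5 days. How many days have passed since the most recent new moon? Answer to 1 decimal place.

9.8 days

cos θ = 1 − 2f = -0.500, giving a principal value of 120.0°.
Waxing ⇒ before full, so θ = 120.0°.
At 360°/29.5 d per day, 120.0° corresponds to 9.83 days.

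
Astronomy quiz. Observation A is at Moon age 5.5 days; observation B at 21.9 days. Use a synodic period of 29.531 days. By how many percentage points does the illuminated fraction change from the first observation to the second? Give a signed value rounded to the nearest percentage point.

+22 percentage points

First observation: θ = 360°·5.5/29.531 = 67.0°, so f = 0.305.
Second observation: θ = 267.0°, f = 0.526.
Δf = 0.526 − 0.305 = +0.221, i.e. +22 pp.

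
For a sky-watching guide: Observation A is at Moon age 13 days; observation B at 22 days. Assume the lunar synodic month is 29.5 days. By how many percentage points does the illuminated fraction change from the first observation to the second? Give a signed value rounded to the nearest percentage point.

First observation: θ = 360°·13/29.5 = 158.6°, so f = 0.966.
Second observation: θ = 268.5°, f = 0.513.
Δf = 0.513 − 0.966 = -0.452, i.e. -45 pp.

-45 percentage points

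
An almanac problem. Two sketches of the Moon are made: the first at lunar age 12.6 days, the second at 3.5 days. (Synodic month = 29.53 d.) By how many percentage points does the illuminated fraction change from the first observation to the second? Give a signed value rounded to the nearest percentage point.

-82 percentage points

θ₁ = 360° × 12.6/29.53 = 153.6°, f₁ = (1 − cos θ₁)/2 = 0.948.
θ₂ = 360° × 3.5/29.53 = 42.7°, f₂ = (1 − cos θ₂)/2 = 0.132.
Change = f₂ − f₁ = -0.816 → -82 percentage points.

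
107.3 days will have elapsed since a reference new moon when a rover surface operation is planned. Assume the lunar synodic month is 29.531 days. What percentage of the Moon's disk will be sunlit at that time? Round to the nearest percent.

107.3 d spans 3 complete synodic months (3 × 29.531 = 88.59 d) plus 18.71 d.
Phase angle: θ = 360°·(18.71 d)/(29.531 d) = 228.0°.
cos 228.0° = (-0.668), so f = (1 − (-0.668))/2 = 0.834, so 83%.

83%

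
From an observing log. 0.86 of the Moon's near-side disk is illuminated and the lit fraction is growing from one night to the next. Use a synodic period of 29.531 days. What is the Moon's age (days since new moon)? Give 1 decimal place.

cos θ = 1 − 2f = -0.720, giving a principal value of 136.1°.
The Moon is waxing (0°–180°), so θ = 136.1° directly.
Age = 29.531 × 136.1°/360° ≈ 11.16 days.

11.2 days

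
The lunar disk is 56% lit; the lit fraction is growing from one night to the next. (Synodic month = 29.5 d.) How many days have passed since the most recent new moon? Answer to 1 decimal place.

7.9 days

cos θ = 1 − 2f = -0.120, giving a principal value of 96.9°.
Before full moon the principal value applies: θ = 96.9°.
Age = 29.5 × 96.9°/360° ≈ 7.94 days.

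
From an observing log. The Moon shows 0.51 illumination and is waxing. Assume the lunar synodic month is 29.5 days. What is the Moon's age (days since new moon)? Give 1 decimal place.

7.5 days

From f = (1 − cos θ)/2: cos θ = 1 − 2×0.51 = -0.020; arccos → 91.1°.
Waxing ⇒ before full, so θ = 91.1°.
At 360°/29.5 d per day, 91.1° corresponds to 7.47 days.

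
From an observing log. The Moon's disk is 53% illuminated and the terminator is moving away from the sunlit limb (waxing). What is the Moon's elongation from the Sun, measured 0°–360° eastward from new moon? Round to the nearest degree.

93°

From f = (1 − cos θ)/2: cos θ = 1 − 2×0.53 = -0.060; arccos → 93.4°.
Waxing ⇒ before full, so θ = 93.4°.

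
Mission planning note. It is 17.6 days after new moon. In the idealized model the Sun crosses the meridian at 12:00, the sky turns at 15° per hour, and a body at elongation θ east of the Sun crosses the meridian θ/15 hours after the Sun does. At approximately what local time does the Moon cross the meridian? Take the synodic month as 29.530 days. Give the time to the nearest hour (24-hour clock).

Elongation θ = 360° × 17.6/29.530 ≈ 214.6°.
The Moon trails the Sun by θ/15 = 214.6/15 ≈ 14.30 hours.
12:00 + 14.30 h ≈ 02:18 → 02:00 to the nearest hour.

02:00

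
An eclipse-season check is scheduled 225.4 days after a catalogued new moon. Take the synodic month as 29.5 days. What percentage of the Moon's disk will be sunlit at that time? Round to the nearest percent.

225.4 d spans 7 complete synodic months (7 × 29.5 = 206.50 d) plus 18.90 d.
Elongation θ = 360° × 18.90/29.5 ≈ 230.6°.
Illuminated fraction = (1 − cos 230.6°)/2 = (1 − (-0.634))/2 ≈ 0.817, so 82%.

82%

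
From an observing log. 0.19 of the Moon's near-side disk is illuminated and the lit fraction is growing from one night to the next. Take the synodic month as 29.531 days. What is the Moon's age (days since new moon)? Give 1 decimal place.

cos θ = 1 − 2f = 0.620, giving a principal value of 51.7°.
Waxing ⇒ before full, so θ = 51.7°.
That fraction of the synodic month is 51.7/360 × 29.531 d ≈ 4.24 d.

4.2 days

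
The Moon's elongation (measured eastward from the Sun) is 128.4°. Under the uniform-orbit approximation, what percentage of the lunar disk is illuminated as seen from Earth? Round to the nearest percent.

cos 128.4° = (-0.621), so f = (1 − (-0.621))/2 = 0.811, i.e. 81%.

81%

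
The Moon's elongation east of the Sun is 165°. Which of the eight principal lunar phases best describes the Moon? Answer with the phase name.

165° lies in the full moon sector of the 8-phase cycle.

full moon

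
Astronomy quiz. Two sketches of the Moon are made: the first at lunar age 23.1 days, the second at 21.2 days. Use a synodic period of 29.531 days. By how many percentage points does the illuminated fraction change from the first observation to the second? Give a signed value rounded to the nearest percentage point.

+20 pp

First observation: θ = 360°·23.1/29.531 = 281.6°, so f = 0.399.
Second observation: θ = 258.4°, f = 0.600.
Δf = 0.600 − 0.399 = +0.201, i.e. +20 pp.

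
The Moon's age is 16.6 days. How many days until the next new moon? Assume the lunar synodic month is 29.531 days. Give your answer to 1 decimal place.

The next new moon completes the synodic month: 29.531 − 16.6 = 12.931 days.

12.9 days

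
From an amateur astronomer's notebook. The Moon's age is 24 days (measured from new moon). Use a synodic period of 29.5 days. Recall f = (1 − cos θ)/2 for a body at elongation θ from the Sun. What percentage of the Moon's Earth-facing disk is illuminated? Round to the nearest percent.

31%

The Moon has covered 24/29.5 of its cycle, so θ ≈ 360° × 24/29.5 = 292.9°.
cos 292.9° = 0.389, so f = (1 − 0.389)/2 = 0.306, so 31%.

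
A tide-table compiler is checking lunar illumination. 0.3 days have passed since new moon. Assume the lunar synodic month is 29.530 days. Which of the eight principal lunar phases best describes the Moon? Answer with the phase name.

At 0.3/29.530 of the cycle, θ ≈ 4° — the new moon range.

new moon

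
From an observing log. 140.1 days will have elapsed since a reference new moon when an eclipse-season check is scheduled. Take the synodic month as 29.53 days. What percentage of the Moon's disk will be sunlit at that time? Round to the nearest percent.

140.1/29.53 = 4.744 lunations, so 4 complete cycles and 21.98 d into the next.
The Moon has covered 21.98/29.53 of its cycle, so θ ≈ 360° × 21.98/29.53 = 268.0°.
With cos θ = (-0.036), the lit fraction is (1 − (-0.036))/2 ≈ 0.518, so 52%.

52%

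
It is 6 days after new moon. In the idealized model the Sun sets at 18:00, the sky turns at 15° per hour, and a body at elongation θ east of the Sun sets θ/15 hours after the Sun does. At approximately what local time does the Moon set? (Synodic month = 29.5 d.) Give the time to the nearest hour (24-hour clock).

23:00

Elongation θ = 360° × 6/29.5 ≈ 73.2°.
Delay after the Sun = 73.2° / (15°/h) ≈ 4.88 h.
18:00 + 4.88 h ≈ 22:53 → 23:00 to the nearest hour.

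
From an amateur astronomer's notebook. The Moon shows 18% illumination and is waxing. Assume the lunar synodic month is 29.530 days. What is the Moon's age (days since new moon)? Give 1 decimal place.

Invert f = (1 − cos θ)/2 to get cos θ = 1 − 2(0.18) = 0.640, hence θ₀ = arccos 0.640 = 50.2°.
Waxing ⇒ before full, so θ = 50.2°.
That fraction of the synodic month is 50.2/360 × 29.530 d ≈ 4.12 d.

4.1 days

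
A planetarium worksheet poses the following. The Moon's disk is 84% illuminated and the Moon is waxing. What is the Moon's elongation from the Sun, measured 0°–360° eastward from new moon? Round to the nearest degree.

133°

From f = (1 − cos θ)/2: cos θ = 1 − 2×0.84 = -0.680; arccos → 132.8°.
Waxing ⇒ before full, so θ = 132.8°.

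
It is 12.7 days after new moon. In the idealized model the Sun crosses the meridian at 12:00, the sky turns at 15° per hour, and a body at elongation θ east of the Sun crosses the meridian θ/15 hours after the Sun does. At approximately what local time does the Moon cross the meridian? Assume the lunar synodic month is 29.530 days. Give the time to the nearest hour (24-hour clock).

22:00

Elongation θ = 360° × 12.7/29.530 ≈ 154.8°.
At 15° of sky rotation per hour, 154.8° corresponds to a 10.32 h lag.
12:00 + 10.32 h ≈ 22:19 → 22:00 to the nearest hour.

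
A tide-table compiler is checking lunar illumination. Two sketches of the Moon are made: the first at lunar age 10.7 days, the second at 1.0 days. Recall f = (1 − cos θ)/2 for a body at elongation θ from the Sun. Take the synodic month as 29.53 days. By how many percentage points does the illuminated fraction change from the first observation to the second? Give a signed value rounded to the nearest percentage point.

First observation: θ = 360°·10.7/29.53 = 130.4°, so f = 0.824.
Second observation: θ = 12.2°, f = 0.011.
Δf = 0.011 − 0.824 = -0.813, i.e. -81 pp.

-81 pp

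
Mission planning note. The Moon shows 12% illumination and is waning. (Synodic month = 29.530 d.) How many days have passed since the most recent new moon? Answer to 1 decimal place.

cos θ = 1 − 2f = 0.760, giving a principal value of 40.5°.
A waning Moon lies in 180°–360°, so θ = 360° − 40.5° = 319.5°.
Age = 29.530 × 319.5°/360° ≈ 26.20 days.

26.2 days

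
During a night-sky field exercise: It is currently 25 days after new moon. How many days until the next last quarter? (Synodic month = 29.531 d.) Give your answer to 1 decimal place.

Last quarter occurs at elongation 270°, i.e. at age 29.531 × 270/360 = 22.148 d.
Already past this cycle's last quarter; the next is at 22.148 + 29.531 = 51.679 d, so 51.679 − 25 = 26.679 days.

26.7 days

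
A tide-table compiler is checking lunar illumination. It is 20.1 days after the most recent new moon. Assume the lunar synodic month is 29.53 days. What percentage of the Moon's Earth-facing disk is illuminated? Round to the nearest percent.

71%

Phase angle: θ = 360°·(20.1 d)/(29.53 d) = 245.0°.
cos 245.0° = (-0.422), so f = (1 − (-0.422))/2 = 0.711, so 71%.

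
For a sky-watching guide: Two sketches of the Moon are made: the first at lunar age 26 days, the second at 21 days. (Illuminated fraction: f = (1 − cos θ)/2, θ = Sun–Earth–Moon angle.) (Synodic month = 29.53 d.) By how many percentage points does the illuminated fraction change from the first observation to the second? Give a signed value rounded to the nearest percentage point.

+49 percentage points

First observation: θ = 360°·26/29.53 = 317.0°, so f = 0.135.
Second observation: θ = 256.0°, f = 0.621.
Δf = 0.621 − 0.135 = +0.486, i.e. +49 pp.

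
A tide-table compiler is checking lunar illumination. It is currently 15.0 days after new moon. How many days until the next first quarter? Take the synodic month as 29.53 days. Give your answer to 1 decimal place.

21.9 days

First quarter occurs at elongation 90°, i.e. at age 29.53 × 90/360 = 7.383 d.
Already past this cycle's first quarter; the next is at 7.383 + 29.53 = 36.913 d, so 36.913 − 15.0 = 21.913 days.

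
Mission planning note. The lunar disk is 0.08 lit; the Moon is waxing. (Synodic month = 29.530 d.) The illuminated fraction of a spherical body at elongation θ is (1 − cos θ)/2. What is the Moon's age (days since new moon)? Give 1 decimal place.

From f = (1 − cos θ)/2: cos θ = 1 − 2×0.08 = 0.840; arccos → 32.9°.
The Moon is waxing (0°–180°), so θ = 32.9° directly.
That fraction of the synodic month is 32.9/360 × 29.530 d ≈ 2.70 d.

2.7 days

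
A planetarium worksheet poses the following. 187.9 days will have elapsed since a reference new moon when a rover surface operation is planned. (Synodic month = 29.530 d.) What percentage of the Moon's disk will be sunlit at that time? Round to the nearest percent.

83%

187.9/29.530 = 6.363 lunations, so 6 complete cycles and 10.72 d into the next.
Elongation θ = 360° × 10.72/29.530 ≈ 130.7°.
Illuminated fraction = (1 − cos 130.7°)/2 = (1 − (-0.652))/2 ≈ 0.826, so 83%.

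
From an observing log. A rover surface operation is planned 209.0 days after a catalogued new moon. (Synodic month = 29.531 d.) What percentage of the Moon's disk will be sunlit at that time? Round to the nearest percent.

209.0/29.531 = 7.077 lunations, so 7 complete cycles and 2.28 d into the next.
Phase angle: θ = 360°·(2.28 d)/(29.531 d) = 27.8°.
With cos θ = 0.884, the lit fraction is (1 − 0.884)/2 ≈ 0.058, so 6%.

6%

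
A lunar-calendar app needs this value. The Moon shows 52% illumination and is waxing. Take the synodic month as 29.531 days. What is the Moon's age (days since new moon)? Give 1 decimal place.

From f = (1 − cos θ)/2: cos θ = 1 − 2×0.52 = -0.040; arccos → 92.3°.
Before full moon the principal value applies: θ = 92.3°.
At 360°/29.531 d per day, 92.3° corresponds to 7.57 days.

7.6 days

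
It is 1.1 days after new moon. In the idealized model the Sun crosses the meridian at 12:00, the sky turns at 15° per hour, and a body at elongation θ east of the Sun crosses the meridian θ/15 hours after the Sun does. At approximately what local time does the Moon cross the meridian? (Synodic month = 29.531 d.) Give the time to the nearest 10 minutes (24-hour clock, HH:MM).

The Moon has covered 1.1/29.531 of its cycle, so θ ≈ 360° × 1.1/29.531 = 13.4°.
The Moon trails the Sun by θ/15 = 13.4/15 ≈ 0.89 hours.
12:00 + 0.894 h ≈ 12:54 → 12:50 to the nearest ten minutes.

12:50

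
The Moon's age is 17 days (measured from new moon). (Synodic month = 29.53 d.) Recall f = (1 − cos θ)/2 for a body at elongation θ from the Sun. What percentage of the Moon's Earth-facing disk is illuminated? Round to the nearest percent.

Phase angle: θ = 360°·(17 d)/(29.53 d) = 207.2°.
With cos θ = (-0.889), the lit fraction is (1 − (-0.889))/2 ≈ 0.945, so 94%.

94%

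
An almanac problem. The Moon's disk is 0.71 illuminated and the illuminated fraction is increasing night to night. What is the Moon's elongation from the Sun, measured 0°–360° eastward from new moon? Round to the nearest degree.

cos θ = 1 − 2f = -0.420, giving a principal value of 114.8°.
Waxing ⇒ before full, so θ = 114.8°.

115°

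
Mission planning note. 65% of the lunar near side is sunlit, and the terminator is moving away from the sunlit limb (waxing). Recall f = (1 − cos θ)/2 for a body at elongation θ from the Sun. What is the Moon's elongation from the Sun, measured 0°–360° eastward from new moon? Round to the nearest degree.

cos θ = 1 − 2f = -0.300, giving a principal value of 107.5°.
Waxing ⇒ before full, so θ = 107.5°.

107°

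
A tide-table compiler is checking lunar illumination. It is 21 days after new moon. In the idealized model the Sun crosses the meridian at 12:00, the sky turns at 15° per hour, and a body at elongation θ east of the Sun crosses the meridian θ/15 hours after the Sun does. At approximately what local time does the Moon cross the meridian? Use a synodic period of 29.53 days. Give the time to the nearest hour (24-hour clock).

The Moon has covered 21/29.53 of its cycle, so θ ≈ 360° × 21/29.53 = 256.0°.
At 15° of sky rotation per hour, 256.0° corresponds to a 17.07 h lag.
12:00 + 17.07 h ≈ 05:04 → 05:00 to the nearest hour.

05:00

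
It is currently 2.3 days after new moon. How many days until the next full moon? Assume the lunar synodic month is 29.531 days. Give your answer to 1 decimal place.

Full moon is 0.5 of the way through the cycle: age 0.5 × 29.531 = 14.765 d.
So 12.465 days remain (14.765 − 2.3).

12.5 days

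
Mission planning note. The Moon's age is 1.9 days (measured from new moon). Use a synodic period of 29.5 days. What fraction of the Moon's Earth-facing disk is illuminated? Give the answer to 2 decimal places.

0.04

Phase angle: θ = 360°·(1.9 d)/(29.5 d) = 23.2°.
Illuminated fraction = (1 − cos 23.2°)/2 = (1 − 0.919)/2 ≈ 0.040.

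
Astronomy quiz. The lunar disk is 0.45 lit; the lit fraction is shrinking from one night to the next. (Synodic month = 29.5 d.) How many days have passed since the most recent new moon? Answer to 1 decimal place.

22.6 days

Invert f = (1 − cos θ)/2 to get cos θ = 1 − 2(0.45) = 0.100, hence θ₀ = arccos 0.100 = 84.3°.
Waning ⇒ past full, so θ = 360° − 84.3° = 275.7°.
At 360°/29.5 d per day, 275.7° corresponds to 22.60 days.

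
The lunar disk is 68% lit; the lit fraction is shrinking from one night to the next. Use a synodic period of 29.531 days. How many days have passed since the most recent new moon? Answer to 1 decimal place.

20.4 days

Invert f = (1 − cos θ)/2 to get cos θ = 1 − 2(0.68) = -0.360, hence θ₀ = arccos -0.360 = 111.1°.
Since the Moon is past full (waning), take the reflex angle: θ = 360° − 111.1° = 248.9°.
Age = 29.531 × 248.9°/360° ≈ 20.42 days.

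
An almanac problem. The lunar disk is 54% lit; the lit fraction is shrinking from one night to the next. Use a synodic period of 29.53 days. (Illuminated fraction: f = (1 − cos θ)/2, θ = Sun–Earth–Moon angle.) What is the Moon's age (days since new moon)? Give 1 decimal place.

21.8 days

From f = (1 − cos θ)/2: cos θ = 1 − 2×0.54 = -0.080; arccos → 94.6°.
Since the Moon is past full (waning), take the reflex angle: θ = 360° − 94.6° = 265.4°.
At 360°/29.53 d per day, 265.4° corresponds to 21.77 days.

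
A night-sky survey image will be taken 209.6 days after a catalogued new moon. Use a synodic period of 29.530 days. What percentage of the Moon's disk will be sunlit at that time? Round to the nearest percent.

209.6 d spans 7 complete synodic months (7 × 29.530 = 206.71 d) plus 2.89 d.
The Moon has covered 2.89/29.530 of its cycle, so θ ≈ 360° × 2.89/29.530 = 35.2°.
With cos θ = 0.817, the lit fraction is (1 − 0.817)/2 ≈ 0.092, so 9%.

9%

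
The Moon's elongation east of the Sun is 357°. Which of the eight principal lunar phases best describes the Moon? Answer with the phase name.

new moon

357° lies in the new moon sector of the 8-phase cycle.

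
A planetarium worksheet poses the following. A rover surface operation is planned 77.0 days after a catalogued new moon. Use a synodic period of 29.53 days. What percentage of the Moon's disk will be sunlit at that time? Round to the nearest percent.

89%

Reduce mod P: 77.0 − 2×29.53 = 17.94 d into the current lunation.
The Moon has covered 17.94/29.53 of its cycle, so θ ≈ 360° × 17.94/29.53 = 218.7°.
Illuminated fraction = (1 − cos 218.7°)/2 = (1 − (-0.780))/2 ≈ 0.890, so 89%.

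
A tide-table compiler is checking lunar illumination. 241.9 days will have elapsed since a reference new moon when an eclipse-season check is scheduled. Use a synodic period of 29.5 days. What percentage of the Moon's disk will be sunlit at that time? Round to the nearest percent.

Reduce mod P: 241.9 − 8×29.5 = 5.90 d into the current lunation.
Phase angle: θ = 360°·(5.90 d)/(29.5 d) = 72.0°.
With cos θ = 0.309, the lit fraction is (1 − 0.309)/2 ≈ 0.345, so 35%.

35%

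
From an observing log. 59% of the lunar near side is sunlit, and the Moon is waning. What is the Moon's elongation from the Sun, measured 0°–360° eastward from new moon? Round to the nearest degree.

cos θ = 1 − 2f = -0.180, giving a principal value of 100.4°.
Since the Moon is past full (waning), take the reflex angle: θ = 360° − 100.4° = 259.6°.

260°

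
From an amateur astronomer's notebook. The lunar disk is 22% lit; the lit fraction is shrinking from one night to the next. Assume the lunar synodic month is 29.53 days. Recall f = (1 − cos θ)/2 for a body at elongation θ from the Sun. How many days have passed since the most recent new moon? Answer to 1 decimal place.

cos θ = 1 − 2f = 0.560, giving a principal value of 55.9°.
A waning Moon lies in 180°–360°, so θ = 360° − 55.9° = 304.1°.
That fraction of the synodic month is 304.1/360 × 29.53 d ≈ 24.94 d.

24.9 days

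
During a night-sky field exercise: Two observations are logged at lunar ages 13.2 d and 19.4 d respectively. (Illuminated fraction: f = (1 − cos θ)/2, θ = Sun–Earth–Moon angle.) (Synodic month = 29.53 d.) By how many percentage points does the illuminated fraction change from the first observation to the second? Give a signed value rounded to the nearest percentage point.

First observation: θ = 360°·13.2/29.53 = 160.9°, so f = 0.973.
Second observation: θ = 236.5°, f = 0.776.
Δf = 0.776 − 0.973 = -0.197, i.e. -20 pp.

-20 pp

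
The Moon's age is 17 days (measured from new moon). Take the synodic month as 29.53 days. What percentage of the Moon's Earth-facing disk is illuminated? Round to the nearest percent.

Elongation θ = 360° × 17/29.53 ≈ 207.2°.
Illuminated fraction = (1 − cos 207.2°)/2 = (1 − (-0.889))/2 ≈ 0.945, so 94%.

94%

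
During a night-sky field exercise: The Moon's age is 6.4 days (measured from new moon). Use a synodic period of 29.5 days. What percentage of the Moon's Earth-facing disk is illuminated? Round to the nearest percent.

40%

The Moon has covered 6.4/29.5 of its cycle, so θ ≈ 360° × 6.4/29.5 = 78.1°.
Illuminated fraction = (1 − cos 78.1°)/2 = (1 − 0.206)/2 ≈ 0.397, so 40%.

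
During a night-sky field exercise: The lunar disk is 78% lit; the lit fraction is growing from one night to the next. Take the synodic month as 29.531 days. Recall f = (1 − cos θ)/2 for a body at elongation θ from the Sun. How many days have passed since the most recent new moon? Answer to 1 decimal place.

cos θ = 1 − 2f = -0.560, giving a principal value of 124.1°.
Waxing ⇒ before full, so θ = 124.1°.
Age = 29.531 × 124.1°/360° ≈ 10.18 days.

10.2 days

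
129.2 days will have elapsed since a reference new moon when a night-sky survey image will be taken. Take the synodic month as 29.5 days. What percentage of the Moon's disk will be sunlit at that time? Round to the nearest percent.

86%

129.2/29.5 = 4.380 lunations, so 4 complete cycles and 11.20 d into the next.
The Moon has covered 11.20/29.5 of its cycle, so θ ≈ 360° × 11.20/29.5 = 136.7°.
Illuminated fraction = (1 − cos 136.7°)/2 = (1 − (-0.728))/2 ≈ 0.864, so 86%.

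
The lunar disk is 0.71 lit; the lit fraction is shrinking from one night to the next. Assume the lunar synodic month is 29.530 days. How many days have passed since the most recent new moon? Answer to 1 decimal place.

From f = (1 − cos θ)/2: cos θ = 1 − 2×0.71 = -0.420; arccos → 114.8°.
Since the Moon is past full (waning), take the reflex angle: θ = 360° − 114.8° = 245.2°.
At 360°/29.530 d per day, 245.2° corresponds to 20.11 days.

20.1 days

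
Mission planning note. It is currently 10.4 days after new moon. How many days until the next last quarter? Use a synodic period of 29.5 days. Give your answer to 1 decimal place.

11.7 days

Last quarter occurs at elongation 270°, i.e. at age 29.5 × 270/360 = 22.125 d.
That is 22.125 − 10.4 = 11.725 days ahead.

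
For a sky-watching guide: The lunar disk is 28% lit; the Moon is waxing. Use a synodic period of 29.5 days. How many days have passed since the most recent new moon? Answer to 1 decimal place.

5.2 days

Invert f = (1 − cos θ)/2 to get cos θ = 1 − 2(0.28) = 0.440, hence θ₀ = arccos 0.440 = 63.9°.
Before full moon the principal value applies: θ = 63.9°.
That fraction of the synodic month is 63.9/360 × 29.5 d ≈ 5.24 d.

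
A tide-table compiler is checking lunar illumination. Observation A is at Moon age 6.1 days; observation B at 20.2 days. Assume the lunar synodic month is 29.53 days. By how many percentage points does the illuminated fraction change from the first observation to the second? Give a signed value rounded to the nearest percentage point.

+34 percentage points

θ₁ = 360° × 6.1/29.53 = 74.4°, f₁ = (1 − cos θ₁)/2 = 0.365.
θ₂ = 360° × 20.2/29.53 = 246.3°, f₂ = (1 − cos θ₂)/2 = 0.701.
Change = f₂ − f₁ = +0.336 → +34 percentage points.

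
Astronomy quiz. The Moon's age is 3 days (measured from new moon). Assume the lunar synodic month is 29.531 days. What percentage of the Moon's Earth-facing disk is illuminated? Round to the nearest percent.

Elongation θ = 360° × 3/29.531 ≈ 36.6°.
Illuminated fraction = (1 − cos 36.6°)/2 = (1 − 0.803)/2 ≈ 0.098, so 10%.

10%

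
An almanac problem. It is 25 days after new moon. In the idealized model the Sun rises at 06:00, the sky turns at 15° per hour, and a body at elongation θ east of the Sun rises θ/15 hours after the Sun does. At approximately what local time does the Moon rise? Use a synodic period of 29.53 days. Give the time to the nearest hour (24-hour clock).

02:00

Elongation θ = 360° × 25/29.53 ≈ 304.8°.
The Moon trails the Sun by θ/15 = 304.8/15 ≈ 20.32 hours.
06:00 + 20.32 h ≈ 02:19 → 02:00 to the nearest hour.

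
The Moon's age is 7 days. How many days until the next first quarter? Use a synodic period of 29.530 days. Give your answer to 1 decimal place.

First quarter occurs at elongation 90°, i.e. at age 29.530 × 90/360 = 7.383 d.
That is 7.383 − 7 = 0.383 days ahead.

0.4 days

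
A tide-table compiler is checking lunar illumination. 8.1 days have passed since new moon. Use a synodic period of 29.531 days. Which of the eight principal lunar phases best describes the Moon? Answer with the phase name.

first quarter

At 8.1/29.531 of the cycle, θ ≈ 99° — the first quarter range.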